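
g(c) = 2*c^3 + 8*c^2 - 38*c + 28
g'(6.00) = 274.00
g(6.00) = 520.00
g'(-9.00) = 304.00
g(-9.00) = -440.00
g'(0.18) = -34.93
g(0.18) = 21.43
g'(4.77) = 174.84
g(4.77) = 245.83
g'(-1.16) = -48.49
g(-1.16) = 79.72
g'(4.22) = 136.37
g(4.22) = 160.41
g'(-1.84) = -47.13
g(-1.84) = 112.55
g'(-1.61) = -48.21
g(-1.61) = 101.57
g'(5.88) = 263.53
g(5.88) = 487.75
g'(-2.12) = -44.95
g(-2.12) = 125.46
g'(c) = 6*c^2 + 16*c - 38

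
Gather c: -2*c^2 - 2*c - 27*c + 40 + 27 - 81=-2*c^2 - 29*c - 14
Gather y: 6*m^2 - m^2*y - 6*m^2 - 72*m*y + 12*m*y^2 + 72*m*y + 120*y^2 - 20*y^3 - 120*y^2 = -m^2*y + 12*m*y^2 - 20*y^3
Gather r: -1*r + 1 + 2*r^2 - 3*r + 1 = 2*r^2 - 4*r + 2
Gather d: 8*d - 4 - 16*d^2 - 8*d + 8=4 - 16*d^2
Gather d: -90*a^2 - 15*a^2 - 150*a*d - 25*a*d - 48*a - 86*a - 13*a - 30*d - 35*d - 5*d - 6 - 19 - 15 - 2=-105*a^2 - 147*a + d*(-175*a - 70) - 42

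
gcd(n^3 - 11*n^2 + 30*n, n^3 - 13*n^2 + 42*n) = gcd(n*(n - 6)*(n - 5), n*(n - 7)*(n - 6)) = n^2 - 6*n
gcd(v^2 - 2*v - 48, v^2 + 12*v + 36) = v + 6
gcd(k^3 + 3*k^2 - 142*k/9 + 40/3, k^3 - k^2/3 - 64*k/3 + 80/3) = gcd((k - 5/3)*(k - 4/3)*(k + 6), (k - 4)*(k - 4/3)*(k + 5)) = k - 4/3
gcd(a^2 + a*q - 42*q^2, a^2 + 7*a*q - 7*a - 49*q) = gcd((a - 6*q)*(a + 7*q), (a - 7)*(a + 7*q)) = a + 7*q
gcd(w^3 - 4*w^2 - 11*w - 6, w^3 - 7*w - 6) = w + 1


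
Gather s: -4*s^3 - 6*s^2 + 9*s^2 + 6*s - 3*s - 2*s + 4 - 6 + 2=-4*s^3 + 3*s^2 + s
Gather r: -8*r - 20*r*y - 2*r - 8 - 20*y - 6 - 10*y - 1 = r*(-20*y - 10) - 30*y - 15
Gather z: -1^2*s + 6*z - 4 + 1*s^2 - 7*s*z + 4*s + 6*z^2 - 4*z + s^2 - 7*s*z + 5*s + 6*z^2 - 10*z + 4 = 2*s^2 + 8*s + 12*z^2 + z*(-14*s - 8)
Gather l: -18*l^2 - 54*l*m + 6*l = -18*l^2 + l*(6 - 54*m)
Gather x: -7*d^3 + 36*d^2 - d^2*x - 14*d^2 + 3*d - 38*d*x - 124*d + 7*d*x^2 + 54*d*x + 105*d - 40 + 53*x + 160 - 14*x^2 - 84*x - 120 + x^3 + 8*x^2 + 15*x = -7*d^3 + 22*d^2 - 16*d + x^3 + x^2*(7*d - 6) + x*(-d^2 + 16*d - 16)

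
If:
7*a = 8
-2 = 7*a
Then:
No Solution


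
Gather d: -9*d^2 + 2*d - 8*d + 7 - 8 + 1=-9*d^2 - 6*d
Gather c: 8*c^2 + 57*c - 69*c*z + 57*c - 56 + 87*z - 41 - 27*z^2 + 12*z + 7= 8*c^2 + c*(114 - 69*z) - 27*z^2 + 99*z - 90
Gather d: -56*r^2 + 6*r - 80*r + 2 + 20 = -56*r^2 - 74*r + 22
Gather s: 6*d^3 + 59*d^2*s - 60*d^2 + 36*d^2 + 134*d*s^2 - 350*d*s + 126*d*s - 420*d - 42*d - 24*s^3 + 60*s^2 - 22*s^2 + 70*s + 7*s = 6*d^3 - 24*d^2 - 462*d - 24*s^3 + s^2*(134*d + 38) + s*(59*d^2 - 224*d + 77)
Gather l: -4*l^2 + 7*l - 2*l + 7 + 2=-4*l^2 + 5*l + 9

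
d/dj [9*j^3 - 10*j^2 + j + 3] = 27*j^2 - 20*j + 1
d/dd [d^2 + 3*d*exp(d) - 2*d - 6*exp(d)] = 3*d*exp(d) + 2*d - 3*exp(d) - 2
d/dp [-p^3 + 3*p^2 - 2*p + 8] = -3*p^2 + 6*p - 2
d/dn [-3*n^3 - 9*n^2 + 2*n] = -9*n^2 - 18*n + 2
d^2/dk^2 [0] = 0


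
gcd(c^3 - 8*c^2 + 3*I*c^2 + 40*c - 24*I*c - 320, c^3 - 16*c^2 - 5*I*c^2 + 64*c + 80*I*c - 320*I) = c^2 + c*(-8 - 5*I) + 40*I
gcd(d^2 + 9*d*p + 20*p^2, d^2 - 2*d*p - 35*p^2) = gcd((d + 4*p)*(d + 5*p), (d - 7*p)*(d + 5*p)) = d + 5*p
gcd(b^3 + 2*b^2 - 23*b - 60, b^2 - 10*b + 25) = b - 5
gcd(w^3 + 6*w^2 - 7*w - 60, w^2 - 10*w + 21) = w - 3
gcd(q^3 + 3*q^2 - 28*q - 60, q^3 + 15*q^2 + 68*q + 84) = q^2 + 8*q + 12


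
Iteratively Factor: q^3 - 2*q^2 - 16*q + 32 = (q + 4)*(q^2 - 6*q + 8) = (q - 2)*(q + 4)*(q - 4)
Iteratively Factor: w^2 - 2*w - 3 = (w - 3)*(w + 1)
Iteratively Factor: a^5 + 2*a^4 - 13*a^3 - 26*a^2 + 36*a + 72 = (a + 2)*(a^4 - 13*a^2 + 36) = (a - 3)*(a + 2)*(a^3 + 3*a^2 - 4*a - 12) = (a - 3)*(a + 2)*(a + 3)*(a^2 - 4) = (a - 3)*(a - 2)*(a + 2)*(a + 3)*(a + 2)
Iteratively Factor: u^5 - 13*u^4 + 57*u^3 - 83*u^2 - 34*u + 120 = (u - 4)*(u^4 - 9*u^3 + 21*u^2 + u - 30) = (u - 4)*(u + 1)*(u^3 - 10*u^2 + 31*u - 30) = (u - 5)*(u - 4)*(u + 1)*(u^2 - 5*u + 6) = (u - 5)*(u - 4)*(u - 2)*(u + 1)*(u - 3)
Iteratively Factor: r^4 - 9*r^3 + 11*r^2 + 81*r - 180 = (r - 4)*(r^3 - 5*r^2 - 9*r + 45) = (r - 4)*(r + 3)*(r^2 - 8*r + 15) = (r - 5)*(r - 4)*(r + 3)*(r - 3)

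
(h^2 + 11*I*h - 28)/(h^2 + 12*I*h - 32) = (h + 7*I)/(h + 8*I)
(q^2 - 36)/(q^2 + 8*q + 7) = (q^2 - 36)/(q^2 + 8*q + 7)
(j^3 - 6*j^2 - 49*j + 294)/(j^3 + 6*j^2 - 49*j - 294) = (j - 6)/(j + 6)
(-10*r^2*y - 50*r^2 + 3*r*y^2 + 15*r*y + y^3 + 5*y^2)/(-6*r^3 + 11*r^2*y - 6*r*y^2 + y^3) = (5*r*y + 25*r + y^2 + 5*y)/(3*r^2 - 4*r*y + y^2)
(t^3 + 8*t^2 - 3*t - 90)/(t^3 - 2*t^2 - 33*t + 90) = (t + 5)/(t - 5)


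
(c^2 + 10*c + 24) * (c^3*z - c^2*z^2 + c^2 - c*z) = c^5*z - c^4*z^2 + 10*c^4*z + c^4 - 10*c^3*z^2 + 23*c^3*z + 10*c^3 - 24*c^2*z^2 - 10*c^2*z + 24*c^2 - 24*c*z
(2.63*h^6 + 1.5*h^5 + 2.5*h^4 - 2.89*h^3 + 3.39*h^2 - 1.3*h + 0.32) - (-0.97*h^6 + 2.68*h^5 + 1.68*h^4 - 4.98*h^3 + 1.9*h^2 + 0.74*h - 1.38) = 3.6*h^6 - 1.18*h^5 + 0.82*h^4 + 2.09*h^3 + 1.49*h^2 - 2.04*h + 1.7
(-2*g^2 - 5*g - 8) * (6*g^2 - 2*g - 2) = -12*g^4 - 26*g^3 - 34*g^2 + 26*g + 16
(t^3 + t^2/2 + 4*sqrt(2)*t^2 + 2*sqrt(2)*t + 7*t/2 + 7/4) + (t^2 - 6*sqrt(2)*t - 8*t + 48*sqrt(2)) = t^3 + 3*t^2/2 + 4*sqrt(2)*t^2 - 4*sqrt(2)*t - 9*t/2 + 7/4 + 48*sqrt(2)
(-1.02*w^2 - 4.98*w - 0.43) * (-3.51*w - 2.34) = 3.5802*w^3 + 19.8666*w^2 + 13.1625*w + 1.0062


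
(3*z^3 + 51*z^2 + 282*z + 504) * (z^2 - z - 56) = 3*z^5 + 48*z^4 + 63*z^3 - 2634*z^2 - 16296*z - 28224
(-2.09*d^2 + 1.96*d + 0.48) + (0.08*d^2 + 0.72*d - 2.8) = -2.01*d^2 + 2.68*d - 2.32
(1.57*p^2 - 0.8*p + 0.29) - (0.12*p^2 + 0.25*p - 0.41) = 1.45*p^2 - 1.05*p + 0.7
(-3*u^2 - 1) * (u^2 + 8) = -3*u^4 - 25*u^2 - 8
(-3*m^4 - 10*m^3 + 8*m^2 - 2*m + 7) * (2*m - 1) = -6*m^5 - 17*m^4 + 26*m^3 - 12*m^2 + 16*m - 7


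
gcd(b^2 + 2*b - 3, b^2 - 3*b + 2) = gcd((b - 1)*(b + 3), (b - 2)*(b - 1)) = b - 1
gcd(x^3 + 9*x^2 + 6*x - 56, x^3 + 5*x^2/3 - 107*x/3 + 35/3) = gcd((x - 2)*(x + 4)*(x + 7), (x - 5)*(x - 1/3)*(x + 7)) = x + 7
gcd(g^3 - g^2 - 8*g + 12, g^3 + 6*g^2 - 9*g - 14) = g - 2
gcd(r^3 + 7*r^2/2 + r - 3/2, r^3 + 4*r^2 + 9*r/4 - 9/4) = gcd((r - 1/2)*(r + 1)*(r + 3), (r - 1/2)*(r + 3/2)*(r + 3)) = r^2 + 5*r/2 - 3/2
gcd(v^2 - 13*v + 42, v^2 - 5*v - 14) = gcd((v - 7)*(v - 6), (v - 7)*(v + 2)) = v - 7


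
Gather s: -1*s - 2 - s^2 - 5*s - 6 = -s^2 - 6*s - 8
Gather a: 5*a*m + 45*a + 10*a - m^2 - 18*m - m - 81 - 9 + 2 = a*(5*m + 55) - m^2 - 19*m - 88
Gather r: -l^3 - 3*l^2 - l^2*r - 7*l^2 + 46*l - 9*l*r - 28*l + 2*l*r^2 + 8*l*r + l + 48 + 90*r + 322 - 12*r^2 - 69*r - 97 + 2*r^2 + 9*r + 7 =-l^3 - 10*l^2 + 19*l + r^2*(2*l - 10) + r*(-l^2 - l + 30) + 280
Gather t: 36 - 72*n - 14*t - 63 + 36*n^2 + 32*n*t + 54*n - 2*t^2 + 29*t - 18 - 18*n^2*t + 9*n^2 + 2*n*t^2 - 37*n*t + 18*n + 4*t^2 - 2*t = 45*n^2 + t^2*(2*n + 2) + t*(-18*n^2 - 5*n + 13) - 45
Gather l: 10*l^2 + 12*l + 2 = 10*l^2 + 12*l + 2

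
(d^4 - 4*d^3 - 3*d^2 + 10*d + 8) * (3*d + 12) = 3*d^5 - 57*d^3 - 6*d^2 + 144*d + 96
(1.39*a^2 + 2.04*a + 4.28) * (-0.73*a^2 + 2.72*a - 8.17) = -1.0147*a^4 + 2.2916*a^3 - 8.9319*a^2 - 5.0252*a - 34.9676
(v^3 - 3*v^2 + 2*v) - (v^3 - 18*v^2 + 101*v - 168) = 15*v^2 - 99*v + 168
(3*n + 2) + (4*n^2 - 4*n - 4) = 4*n^2 - n - 2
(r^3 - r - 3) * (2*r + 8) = 2*r^4 + 8*r^3 - 2*r^2 - 14*r - 24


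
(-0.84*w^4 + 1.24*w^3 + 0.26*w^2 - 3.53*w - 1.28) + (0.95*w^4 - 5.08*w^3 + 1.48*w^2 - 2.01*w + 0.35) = 0.11*w^4 - 3.84*w^3 + 1.74*w^2 - 5.54*w - 0.93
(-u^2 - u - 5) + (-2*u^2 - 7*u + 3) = -3*u^2 - 8*u - 2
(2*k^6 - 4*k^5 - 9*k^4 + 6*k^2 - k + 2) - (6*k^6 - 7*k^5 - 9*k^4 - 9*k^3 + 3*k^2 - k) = -4*k^6 + 3*k^5 + 9*k^3 + 3*k^2 + 2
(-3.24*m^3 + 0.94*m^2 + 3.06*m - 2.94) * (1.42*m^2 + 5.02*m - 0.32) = -4.6008*m^5 - 14.93*m^4 + 10.1008*m^3 + 10.8856*m^2 - 15.738*m + 0.9408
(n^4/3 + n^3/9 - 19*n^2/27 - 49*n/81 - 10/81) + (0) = n^4/3 + n^3/9 - 19*n^2/27 - 49*n/81 - 10/81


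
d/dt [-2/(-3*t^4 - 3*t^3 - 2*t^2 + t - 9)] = 2*(-12*t^3 - 9*t^2 - 4*t + 1)/(3*t^4 + 3*t^3 + 2*t^2 - t + 9)^2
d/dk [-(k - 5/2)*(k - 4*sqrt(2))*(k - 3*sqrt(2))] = -3*k^2 + 5*k + 14*sqrt(2)*k - 35*sqrt(2)/2 - 24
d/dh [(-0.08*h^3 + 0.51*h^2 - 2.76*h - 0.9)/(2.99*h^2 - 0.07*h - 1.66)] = (-0.2392*h^4 + 0.0112000000000001*h^3 + 8.6151*h^2 + 3.6888*h + 4.5186)/(8.9401*h^4 - 0.4186*h^3 - 9.9219*h^2 + 0.2324*h + 2.7556)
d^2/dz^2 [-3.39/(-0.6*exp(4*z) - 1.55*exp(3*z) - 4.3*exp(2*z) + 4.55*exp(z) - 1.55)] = ((-32.544*exp(3*z) - 47.2905*exp(2*z) - 58.308*exp(z) + 15.4245)*(0.6*exp(4*z) + 1.55*exp(3*z) + 4.3*exp(2*z) - 4.55*exp(z) + 1.55) + 3.39*(2.4*exp(3*z) + 4.65*exp(2*z) + 8.6*exp(z) - 4.55)*(4.8*exp(3*z) + 9.3*exp(2*z) + 17.2*exp(z) - 9.1)*exp(z))*exp(z)/(0.6*exp(4*z) + 1.55*exp(3*z) + 4.3*exp(2*z) - 4.55*exp(z) + 1.55)^3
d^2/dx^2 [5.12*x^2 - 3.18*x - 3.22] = 10.2400000000000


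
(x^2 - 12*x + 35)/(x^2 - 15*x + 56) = (x - 5)/(x - 8)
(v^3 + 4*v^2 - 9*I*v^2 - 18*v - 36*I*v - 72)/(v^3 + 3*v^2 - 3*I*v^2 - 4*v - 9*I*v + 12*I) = (v - 6*I)/(v - 1)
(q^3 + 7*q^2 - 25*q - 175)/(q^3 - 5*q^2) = 1 + 12/q + 35/q^2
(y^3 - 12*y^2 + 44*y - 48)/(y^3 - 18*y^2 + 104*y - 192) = (y - 2)/(y - 8)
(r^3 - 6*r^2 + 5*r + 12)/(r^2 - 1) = (r^2 - 7*r + 12)/(r - 1)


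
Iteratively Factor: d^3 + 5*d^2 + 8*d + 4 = (d + 2)*(d^2 + 3*d + 2) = (d + 2)^2*(d + 1)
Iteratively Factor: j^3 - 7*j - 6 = (j - 3)*(j^2 + 3*j + 2) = (j - 3)*(j + 1)*(j + 2)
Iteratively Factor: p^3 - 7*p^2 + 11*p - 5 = (p - 5)*(p^2 - 2*p + 1) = (p - 5)*(p - 1)*(p - 1)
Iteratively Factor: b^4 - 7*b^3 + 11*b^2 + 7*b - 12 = (b - 1)*(b^3 - 6*b^2 + 5*b + 12) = (b - 4)*(b - 1)*(b^2 - 2*b - 3) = (b - 4)*(b - 1)*(b + 1)*(b - 3)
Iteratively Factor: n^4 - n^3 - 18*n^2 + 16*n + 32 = (n + 4)*(n^3 - 5*n^2 + 2*n + 8) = (n - 4)*(n + 4)*(n^2 - n - 2) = (n - 4)*(n - 2)*(n + 4)*(n + 1)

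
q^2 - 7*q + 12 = (q - 4)*(q - 3)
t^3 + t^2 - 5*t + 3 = (t - 1)^2*(t + 3)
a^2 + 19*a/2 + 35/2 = (a + 5/2)*(a + 7)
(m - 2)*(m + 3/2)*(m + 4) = m^3 + 7*m^2/2 - 5*m - 12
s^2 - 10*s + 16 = (s - 8)*(s - 2)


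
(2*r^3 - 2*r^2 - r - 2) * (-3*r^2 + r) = -6*r^5 + 8*r^4 + r^3 + 5*r^2 - 2*r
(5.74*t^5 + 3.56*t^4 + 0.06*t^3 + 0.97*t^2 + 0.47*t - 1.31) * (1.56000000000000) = 8.9544*t^5 + 5.5536*t^4 + 0.0936*t^3 + 1.5132*t^2 + 0.7332*t - 2.0436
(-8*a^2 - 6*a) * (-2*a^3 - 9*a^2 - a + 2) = 16*a^5 + 84*a^4 + 62*a^3 - 10*a^2 - 12*a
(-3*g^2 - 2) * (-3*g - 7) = 9*g^3 + 21*g^2 + 6*g + 14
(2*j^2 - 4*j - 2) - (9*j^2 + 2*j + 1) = -7*j^2 - 6*j - 3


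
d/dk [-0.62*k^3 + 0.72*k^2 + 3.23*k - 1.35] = -1.86*k^2 + 1.44*k + 3.23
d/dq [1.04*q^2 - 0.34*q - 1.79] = 2.08*q - 0.34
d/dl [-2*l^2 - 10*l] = -4*l - 10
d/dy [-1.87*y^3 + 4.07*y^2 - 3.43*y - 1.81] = -5.61*y^2 + 8.14*y - 3.43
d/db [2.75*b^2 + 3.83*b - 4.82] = 5.5*b + 3.83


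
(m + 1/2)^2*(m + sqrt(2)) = m^3 + m^2 + sqrt(2)*m^2 + m/4 + sqrt(2)*m + sqrt(2)/4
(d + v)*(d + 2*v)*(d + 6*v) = d^3 + 9*d^2*v + 20*d*v^2 + 12*v^3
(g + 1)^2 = g^2 + 2*g + 1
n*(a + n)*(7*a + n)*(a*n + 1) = 7*a^3*n^2 + 8*a^2*n^3 + 7*a^2*n + a*n^4 + 8*a*n^2 + n^3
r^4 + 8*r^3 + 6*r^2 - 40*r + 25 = (r - 1)^2*(r + 5)^2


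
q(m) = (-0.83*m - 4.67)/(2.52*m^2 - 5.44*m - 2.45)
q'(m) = (5.44 - 5.04*m)*(-0.83*m - 4.67)/(2.52*m^2 - 5.44*m - 2.45)^2 - 0.83/(2.52*m^2 - 5.44*m - 2.45)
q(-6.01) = 0.00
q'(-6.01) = -0.01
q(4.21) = -0.42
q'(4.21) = 0.30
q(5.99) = -0.17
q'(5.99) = 0.06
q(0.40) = 1.18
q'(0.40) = -0.76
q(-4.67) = -0.01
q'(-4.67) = -0.01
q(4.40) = -0.37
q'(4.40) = 0.24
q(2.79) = -3.51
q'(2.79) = 14.82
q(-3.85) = -0.03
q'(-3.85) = -0.03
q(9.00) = -0.08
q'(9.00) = 0.02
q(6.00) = -0.17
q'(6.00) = 0.06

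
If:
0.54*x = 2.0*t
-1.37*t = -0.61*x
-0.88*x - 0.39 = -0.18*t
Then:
No Solution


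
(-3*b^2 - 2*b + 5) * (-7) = 21*b^2 + 14*b - 35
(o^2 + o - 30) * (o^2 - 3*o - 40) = o^4 - 2*o^3 - 73*o^2 + 50*o + 1200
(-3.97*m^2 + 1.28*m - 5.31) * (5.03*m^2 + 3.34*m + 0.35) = -19.9691*m^4 - 6.8214*m^3 - 23.8236*m^2 - 17.2874*m - 1.8585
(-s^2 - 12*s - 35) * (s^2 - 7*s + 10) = -s^4 - 5*s^3 + 39*s^2 + 125*s - 350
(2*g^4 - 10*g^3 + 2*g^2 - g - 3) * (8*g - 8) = 16*g^5 - 96*g^4 + 96*g^3 - 24*g^2 - 16*g + 24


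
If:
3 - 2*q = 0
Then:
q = 3/2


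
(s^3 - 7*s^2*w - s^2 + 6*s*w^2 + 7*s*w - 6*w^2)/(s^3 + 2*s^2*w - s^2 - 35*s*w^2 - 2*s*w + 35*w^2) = (s^2 - 7*s*w + 6*w^2)/(s^2 + 2*s*w - 35*w^2)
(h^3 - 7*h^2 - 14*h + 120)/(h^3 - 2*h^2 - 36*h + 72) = (h^2 - h - 20)/(h^2 + 4*h - 12)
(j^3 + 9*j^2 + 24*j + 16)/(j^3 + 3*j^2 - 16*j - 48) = (j^2 + 5*j + 4)/(j^2 - j - 12)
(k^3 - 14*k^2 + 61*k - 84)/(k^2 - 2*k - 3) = (k^2 - 11*k + 28)/(k + 1)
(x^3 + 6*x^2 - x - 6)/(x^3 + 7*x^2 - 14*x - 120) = (x^2 - 1)/(x^2 + x - 20)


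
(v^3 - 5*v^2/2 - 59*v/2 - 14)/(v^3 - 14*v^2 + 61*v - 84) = (v^2 + 9*v/2 + 2)/(v^2 - 7*v + 12)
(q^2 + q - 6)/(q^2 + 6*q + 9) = (q - 2)/(q + 3)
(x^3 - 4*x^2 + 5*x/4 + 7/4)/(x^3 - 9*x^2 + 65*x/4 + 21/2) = (x - 1)/(x - 6)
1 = 1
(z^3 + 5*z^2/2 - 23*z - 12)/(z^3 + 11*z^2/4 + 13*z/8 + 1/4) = 4*(z^2 + 2*z - 24)/(4*z^2 + 9*z + 2)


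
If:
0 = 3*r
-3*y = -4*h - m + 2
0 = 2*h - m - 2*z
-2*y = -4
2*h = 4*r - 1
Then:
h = -1/2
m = 10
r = 0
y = 2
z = -11/2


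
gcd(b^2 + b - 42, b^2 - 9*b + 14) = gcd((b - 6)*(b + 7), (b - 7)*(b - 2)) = 1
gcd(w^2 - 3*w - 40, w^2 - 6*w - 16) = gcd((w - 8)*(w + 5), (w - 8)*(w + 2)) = w - 8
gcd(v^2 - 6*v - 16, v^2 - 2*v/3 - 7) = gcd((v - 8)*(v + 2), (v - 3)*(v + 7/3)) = 1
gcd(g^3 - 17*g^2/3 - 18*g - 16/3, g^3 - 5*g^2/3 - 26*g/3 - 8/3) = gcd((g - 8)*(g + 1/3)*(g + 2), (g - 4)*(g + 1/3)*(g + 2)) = g^2 + 7*g/3 + 2/3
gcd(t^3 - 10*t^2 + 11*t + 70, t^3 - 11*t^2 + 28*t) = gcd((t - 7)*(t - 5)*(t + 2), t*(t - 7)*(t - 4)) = t - 7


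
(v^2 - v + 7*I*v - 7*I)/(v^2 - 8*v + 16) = (v^2 - v + 7*I*v - 7*I)/(v^2 - 8*v + 16)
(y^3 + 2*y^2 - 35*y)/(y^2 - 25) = y*(y + 7)/(y + 5)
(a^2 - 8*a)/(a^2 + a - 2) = a*(a - 8)/(a^2 + a - 2)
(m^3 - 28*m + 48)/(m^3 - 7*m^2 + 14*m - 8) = (m + 6)/(m - 1)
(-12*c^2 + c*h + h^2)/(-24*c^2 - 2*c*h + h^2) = (3*c - h)/(6*c - h)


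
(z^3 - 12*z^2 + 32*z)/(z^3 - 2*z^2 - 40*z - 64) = z*(z - 4)/(z^2 + 6*z + 8)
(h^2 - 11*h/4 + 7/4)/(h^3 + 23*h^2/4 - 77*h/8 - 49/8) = 2*(h - 1)/(2*h^2 + 15*h + 7)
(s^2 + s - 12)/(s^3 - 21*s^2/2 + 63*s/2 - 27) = 2*(s + 4)/(2*s^2 - 15*s + 18)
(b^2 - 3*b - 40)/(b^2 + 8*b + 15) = (b - 8)/(b + 3)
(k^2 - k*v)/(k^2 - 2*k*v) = (k - v)/(k - 2*v)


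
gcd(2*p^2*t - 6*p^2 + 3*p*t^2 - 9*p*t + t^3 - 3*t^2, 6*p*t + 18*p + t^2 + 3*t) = 1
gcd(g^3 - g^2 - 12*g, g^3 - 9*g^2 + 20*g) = g^2 - 4*g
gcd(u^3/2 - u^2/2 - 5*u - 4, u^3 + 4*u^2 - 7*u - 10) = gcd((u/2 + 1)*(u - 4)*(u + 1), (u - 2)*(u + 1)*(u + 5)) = u + 1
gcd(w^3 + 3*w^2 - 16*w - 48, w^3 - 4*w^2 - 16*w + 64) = w^2 - 16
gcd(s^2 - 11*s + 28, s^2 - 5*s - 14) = s - 7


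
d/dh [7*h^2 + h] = 14*h + 1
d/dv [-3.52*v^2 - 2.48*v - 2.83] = -7.04*v - 2.48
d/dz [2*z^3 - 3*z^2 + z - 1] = 6*z^2 - 6*z + 1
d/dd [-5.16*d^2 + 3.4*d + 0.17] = 3.4 - 10.32*d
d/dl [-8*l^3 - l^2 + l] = -24*l^2 - 2*l + 1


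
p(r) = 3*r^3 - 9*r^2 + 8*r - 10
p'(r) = 9*r^2 - 18*r + 8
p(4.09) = 77.42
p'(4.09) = 84.93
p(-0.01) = -10.08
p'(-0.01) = 8.18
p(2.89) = 10.36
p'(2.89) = 31.15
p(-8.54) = -2603.21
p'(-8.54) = 818.10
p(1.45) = -8.18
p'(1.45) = 0.82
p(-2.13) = -96.86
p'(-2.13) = 87.17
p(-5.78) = -936.22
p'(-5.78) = 412.72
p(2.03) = -5.75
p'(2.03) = 8.55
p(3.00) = 14.00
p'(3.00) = 35.00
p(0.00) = -10.00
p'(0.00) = 8.00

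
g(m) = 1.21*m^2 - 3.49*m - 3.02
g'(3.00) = 3.77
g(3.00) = -2.60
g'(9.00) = 18.29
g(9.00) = 63.58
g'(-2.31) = -9.08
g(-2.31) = 11.50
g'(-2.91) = -10.53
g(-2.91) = 17.38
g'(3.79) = 5.68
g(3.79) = 1.13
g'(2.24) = 1.93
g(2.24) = -4.77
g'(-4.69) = -14.84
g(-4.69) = 39.96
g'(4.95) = 8.49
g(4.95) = 9.35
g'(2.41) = 2.34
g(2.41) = -4.40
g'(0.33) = -2.69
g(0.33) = -4.04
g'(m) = 2.42*m - 3.49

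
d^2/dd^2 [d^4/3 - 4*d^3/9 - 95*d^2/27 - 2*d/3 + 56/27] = 4*d^2 - 8*d/3 - 190/27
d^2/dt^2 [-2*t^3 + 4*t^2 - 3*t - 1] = 8 - 12*t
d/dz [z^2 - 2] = 2*z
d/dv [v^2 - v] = 2*v - 1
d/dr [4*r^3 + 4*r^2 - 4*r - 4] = 12*r^2 + 8*r - 4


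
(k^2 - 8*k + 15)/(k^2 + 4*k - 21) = (k - 5)/(k + 7)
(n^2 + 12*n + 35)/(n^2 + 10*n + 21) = (n + 5)/(n + 3)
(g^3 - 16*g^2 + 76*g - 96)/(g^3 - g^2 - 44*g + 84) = (g - 8)/(g + 7)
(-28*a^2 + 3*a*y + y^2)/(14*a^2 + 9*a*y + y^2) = (-4*a + y)/(2*a + y)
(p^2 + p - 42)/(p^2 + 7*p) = (p - 6)/p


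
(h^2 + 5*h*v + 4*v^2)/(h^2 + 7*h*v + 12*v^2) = (h + v)/(h + 3*v)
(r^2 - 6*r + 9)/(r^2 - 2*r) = (r^2 - 6*r + 9)/(r*(r - 2))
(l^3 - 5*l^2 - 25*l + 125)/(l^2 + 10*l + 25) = (l^2 - 10*l + 25)/(l + 5)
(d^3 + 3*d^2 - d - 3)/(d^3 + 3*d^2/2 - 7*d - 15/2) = 2*(d - 1)/(2*d - 5)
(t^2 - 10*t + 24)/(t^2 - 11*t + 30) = (t - 4)/(t - 5)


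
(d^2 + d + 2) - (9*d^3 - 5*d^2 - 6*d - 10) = -9*d^3 + 6*d^2 + 7*d + 12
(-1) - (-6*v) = 6*v - 1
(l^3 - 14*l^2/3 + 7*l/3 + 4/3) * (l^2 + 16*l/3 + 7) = l^5 + 2*l^4/3 - 140*l^3/9 - 170*l^2/9 + 211*l/9 + 28/3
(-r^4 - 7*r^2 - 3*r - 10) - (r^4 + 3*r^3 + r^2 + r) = -2*r^4 - 3*r^3 - 8*r^2 - 4*r - 10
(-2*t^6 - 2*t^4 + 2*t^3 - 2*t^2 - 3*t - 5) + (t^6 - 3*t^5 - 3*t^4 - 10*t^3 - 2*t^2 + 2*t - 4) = -t^6 - 3*t^5 - 5*t^4 - 8*t^3 - 4*t^2 - t - 9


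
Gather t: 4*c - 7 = 4*c - 7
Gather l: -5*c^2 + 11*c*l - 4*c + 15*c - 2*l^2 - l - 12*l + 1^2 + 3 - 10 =-5*c^2 + 11*c - 2*l^2 + l*(11*c - 13) - 6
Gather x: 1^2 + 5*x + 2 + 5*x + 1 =10*x + 4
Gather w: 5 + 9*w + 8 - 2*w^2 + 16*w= -2*w^2 + 25*w + 13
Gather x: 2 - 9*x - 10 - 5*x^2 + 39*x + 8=-5*x^2 + 30*x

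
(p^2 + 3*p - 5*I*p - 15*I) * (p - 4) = p^3 - p^2 - 5*I*p^2 - 12*p + 5*I*p + 60*I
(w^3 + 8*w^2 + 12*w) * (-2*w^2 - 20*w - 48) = -2*w^5 - 36*w^4 - 232*w^3 - 624*w^2 - 576*w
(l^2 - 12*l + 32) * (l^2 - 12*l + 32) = l^4 - 24*l^3 + 208*l^2 - 768*l + 1024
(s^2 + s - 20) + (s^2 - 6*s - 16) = 2*s^2 - 5*s - 36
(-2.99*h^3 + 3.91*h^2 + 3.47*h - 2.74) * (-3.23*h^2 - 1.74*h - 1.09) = 9.6577*h^5 - 7.4267*h^4 - 14.7524*h^3 - 1.4495*h^2 + 0.9853*h + 2.9866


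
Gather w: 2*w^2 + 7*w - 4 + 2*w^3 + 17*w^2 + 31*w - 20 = 2*w^3 + 19*w^2 + 38*w - 24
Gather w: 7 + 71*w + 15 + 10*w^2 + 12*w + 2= 10*w^2 + 83*w + 24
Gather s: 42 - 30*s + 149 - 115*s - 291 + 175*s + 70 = 30*s - 30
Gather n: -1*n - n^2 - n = -n^2 - 2*n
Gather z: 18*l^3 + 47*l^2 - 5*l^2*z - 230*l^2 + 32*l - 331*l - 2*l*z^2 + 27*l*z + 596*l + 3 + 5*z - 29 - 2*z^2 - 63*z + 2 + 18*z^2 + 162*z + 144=18*l^3 - 183*l^2 + 297*l + z^2*(16 - 2*l) + z*(-5*l^2 + 27*l + 104) + 120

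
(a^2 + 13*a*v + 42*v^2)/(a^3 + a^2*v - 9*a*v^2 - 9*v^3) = (a^2 + 13*a*v + 42*v^2)/(a^3 + a^2*v - 9*a*v^2 - 9*v^3)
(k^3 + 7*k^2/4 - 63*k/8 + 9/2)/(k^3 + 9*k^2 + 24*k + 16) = (8*k^2 - 18*k + 9)/(8*(k^2 + 5*k + 4))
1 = 1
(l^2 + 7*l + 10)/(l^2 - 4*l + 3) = (l^2 + 7*l + 10)/(l^2 - 4*l + 3)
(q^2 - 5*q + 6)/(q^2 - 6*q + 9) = (q - 2)/(q - 3)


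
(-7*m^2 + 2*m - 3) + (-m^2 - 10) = -8*m^2 + 2*m - 13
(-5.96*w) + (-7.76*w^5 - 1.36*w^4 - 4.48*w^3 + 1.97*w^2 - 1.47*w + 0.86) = -7.76*w^5 - 1.36*w^4 - 4.48*w^3 + 1.97*w^2 - 7.43*w + 0.86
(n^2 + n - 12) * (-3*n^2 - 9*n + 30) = -3*n^4 - 12*n^3 + 57*n^2 + 138*n - 360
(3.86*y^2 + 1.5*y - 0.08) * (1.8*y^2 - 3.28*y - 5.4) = 6.948*y^4 - 9.9608*y^3 - 25.908*y^2 - 7.8376*y + 0.432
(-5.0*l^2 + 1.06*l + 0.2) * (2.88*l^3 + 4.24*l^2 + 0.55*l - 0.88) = -14.4*l^5 - 18.1472*l^4 + 2.3204*l^3 + 5.831*l^2 - 0.8228*l - 0.176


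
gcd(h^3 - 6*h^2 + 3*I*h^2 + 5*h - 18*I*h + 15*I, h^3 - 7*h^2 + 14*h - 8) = h - 1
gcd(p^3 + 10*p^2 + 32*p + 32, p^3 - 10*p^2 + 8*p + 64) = p + 2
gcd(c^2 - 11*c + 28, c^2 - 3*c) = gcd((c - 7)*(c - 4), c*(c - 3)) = 1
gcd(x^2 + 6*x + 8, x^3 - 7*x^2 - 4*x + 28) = x + 2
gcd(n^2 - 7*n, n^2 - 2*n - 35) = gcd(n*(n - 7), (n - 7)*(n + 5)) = n - 7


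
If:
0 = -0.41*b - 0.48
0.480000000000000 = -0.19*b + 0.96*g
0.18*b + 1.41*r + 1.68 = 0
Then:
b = -1.17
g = 0.27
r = -1.04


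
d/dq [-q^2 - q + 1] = -2*q - 1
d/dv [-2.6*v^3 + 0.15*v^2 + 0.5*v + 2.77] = -7.8*v^2 + 0.3*v + 0.5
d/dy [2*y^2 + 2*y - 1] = 4*y + 2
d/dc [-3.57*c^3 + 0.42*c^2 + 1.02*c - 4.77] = -10.71*c^2 + 0.84*c + 1.02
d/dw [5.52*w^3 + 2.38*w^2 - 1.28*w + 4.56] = 16.56*w^2 + 4.76*w - 1.28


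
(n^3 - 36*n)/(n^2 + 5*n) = (n^2 - 36)/(n + 5)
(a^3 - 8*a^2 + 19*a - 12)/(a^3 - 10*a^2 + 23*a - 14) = (a^2 - 7*a + 12)/(a^2 - 9*a + 14)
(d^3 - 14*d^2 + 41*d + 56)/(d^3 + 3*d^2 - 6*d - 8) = (d^2 - 15*d + 56)/(d^2 + 2*d - 8)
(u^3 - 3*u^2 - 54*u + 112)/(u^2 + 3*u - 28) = (u^2 - 10*u + 16)/(u - 4)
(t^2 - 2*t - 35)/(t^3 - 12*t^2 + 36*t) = (t^2 - 2*t - 35)/(t*(t^2 - 12*t + 36))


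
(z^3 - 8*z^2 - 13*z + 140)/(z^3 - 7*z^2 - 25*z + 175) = (z + 4)/(z + 5)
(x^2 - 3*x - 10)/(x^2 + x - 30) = (x + 2)/(x + 6)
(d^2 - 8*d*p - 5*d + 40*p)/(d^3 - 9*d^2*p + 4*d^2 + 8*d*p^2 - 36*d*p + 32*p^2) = (5 - d)/(-d^2 + d*p - 4*d + 4*p)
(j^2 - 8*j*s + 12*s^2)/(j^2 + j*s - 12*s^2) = (j^2 - 8*j*s + 12*s^2)/(j^2 + j*s - 12*s^2)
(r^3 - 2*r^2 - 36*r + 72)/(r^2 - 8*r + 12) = r + 6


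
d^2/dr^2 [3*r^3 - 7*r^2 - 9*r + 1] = 18*r - 14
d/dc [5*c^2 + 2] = 10*c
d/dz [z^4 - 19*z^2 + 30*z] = 4*z^3 - 38*z + 30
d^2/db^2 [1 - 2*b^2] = -4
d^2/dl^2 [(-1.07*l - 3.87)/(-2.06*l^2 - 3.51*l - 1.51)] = ((1.07*l + 3.87)*(4.12*l + 3.51)*(8.24*l + 7.02) - (13.2252*l + 23.4558)*(2.06*l^2 + 3.51*l + 1.51))/(2.06*l^2 + 3.51*l + 1.51)^3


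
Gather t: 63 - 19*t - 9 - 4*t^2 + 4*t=-4*t^2 - 15*t + 54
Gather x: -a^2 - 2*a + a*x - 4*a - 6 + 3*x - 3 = -a^2 - 6*a + x*(a + 3) - 9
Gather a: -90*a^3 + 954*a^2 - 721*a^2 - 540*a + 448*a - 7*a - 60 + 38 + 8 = -90*a^3 + 233*a^2 - 99*a - 14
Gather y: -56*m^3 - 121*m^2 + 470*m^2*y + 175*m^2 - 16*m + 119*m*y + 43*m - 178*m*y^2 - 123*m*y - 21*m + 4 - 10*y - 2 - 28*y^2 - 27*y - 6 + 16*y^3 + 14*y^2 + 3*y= -56*m^3 + 54*m^2 + 6*m + 16*y^3 + y^2*(-178*m - 14) + y*(470*m^2 - 4*m - 34) - 4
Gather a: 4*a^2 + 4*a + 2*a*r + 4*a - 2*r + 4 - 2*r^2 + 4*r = 4*a^2 + a*(2*r + 8) - 2*r^2 + 2*r + 4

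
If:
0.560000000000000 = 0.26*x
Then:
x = 2.15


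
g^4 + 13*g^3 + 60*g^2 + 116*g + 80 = (g + 2)^2*(g + 4)*(g + 5)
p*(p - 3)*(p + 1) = p^3 - 2*p^2 - 3*p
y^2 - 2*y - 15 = (y - 5)*(y + 3)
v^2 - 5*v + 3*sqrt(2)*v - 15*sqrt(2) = (v - 5)*(v + 3*sqrt(2))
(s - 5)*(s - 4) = s^2 - 9*s + 20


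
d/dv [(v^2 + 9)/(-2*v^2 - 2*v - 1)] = 2*(-v^2 + 17*v + 9)/(4*v^4 + 8*v^3 + 8*v^2 + 4*v + 1)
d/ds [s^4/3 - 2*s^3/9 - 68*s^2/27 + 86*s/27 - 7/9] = 4*s^3/3 - 2*s^2/3 - 136*s/27 + 86/27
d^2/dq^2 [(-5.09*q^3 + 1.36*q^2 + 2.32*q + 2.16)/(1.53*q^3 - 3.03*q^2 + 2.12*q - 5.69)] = (-40.8262139999999*q^6 + 131.644872*q^5 - 562.067532*q^4 + 180.318422*q^3 + 631.102008*q^2 - 1199.180622*q + 88.970368)/(3.581577*q^9 - 21.278781*q^8 + 57.028455*q^7 - 126.745938*q^6 + 237.289446*q^5 - 308.308563*q^4 + 377.436131*q^3 - 371.018157*q^2 + 205.911996*q - 184.220009)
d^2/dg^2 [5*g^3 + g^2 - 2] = 30*g + 2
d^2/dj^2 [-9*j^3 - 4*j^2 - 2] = -54*j - 8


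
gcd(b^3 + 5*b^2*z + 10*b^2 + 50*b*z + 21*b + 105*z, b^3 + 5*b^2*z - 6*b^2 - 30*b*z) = b + 5*z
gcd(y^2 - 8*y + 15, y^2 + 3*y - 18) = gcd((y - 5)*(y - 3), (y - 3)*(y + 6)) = y - 3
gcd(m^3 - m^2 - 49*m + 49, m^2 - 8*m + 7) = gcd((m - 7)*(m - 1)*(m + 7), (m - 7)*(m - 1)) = m^2 - 8*m + 7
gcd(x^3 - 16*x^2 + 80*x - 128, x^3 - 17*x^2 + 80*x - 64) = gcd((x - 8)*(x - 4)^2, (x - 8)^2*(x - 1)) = x - 8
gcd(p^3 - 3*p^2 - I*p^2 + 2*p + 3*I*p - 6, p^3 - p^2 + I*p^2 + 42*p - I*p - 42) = 1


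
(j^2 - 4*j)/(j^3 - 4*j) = (j - 4)/(j^2 - 4)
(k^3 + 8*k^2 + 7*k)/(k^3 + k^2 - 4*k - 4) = k*(k + 7)/(k^2 - 4)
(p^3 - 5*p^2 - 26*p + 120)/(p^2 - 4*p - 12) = (p^2 + p - 20)/(p + 2)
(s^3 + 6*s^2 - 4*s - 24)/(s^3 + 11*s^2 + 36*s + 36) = (s - 2)/(s + 3)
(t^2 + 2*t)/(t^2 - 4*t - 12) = t/(t - 6)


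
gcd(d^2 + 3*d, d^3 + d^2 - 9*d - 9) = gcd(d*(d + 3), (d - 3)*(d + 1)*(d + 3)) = d + 3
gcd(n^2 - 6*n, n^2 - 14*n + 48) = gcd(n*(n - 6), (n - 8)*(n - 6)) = n - 6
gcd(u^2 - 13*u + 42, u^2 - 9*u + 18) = u - 6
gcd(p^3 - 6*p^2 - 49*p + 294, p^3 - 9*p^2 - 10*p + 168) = p^2 - 13*p + 42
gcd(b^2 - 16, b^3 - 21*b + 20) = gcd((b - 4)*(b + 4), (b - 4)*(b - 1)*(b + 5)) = b - 4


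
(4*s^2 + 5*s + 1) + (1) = 4*s^2 + 5*s + 2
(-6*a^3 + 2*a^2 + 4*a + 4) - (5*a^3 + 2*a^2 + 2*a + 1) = -11*a^3 + 2*a + 3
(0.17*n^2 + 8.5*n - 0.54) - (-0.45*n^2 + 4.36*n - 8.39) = 0.62*n^2 + 4.14*n + 7.85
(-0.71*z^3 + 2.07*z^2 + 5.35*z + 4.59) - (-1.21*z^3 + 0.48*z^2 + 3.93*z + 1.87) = 0.5*z^3 + 1.59*z^2 + 1.42*z + 2.72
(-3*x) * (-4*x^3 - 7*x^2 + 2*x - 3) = 12*x^4 + 21*x^3 - 6*x^2 + 9*x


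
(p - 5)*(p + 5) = p^2 - 25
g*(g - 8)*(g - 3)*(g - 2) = g^4 - 13*g^3 + 46*g^2 - 48*g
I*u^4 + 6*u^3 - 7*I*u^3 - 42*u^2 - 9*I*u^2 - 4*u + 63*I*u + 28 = (u - 7)*(u - 4*I)*(u - I)*(I*u + 1)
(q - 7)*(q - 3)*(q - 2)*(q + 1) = q^4 - 11*q^3 + 29*q^2 - q - 42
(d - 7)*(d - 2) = d^2 - 9*d + 14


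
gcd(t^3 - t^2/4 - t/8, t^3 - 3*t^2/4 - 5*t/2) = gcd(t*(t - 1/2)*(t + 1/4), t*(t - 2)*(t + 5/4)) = t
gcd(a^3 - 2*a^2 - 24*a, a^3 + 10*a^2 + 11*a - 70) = 1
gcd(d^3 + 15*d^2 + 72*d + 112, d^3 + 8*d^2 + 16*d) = d^2 + 8*d + 16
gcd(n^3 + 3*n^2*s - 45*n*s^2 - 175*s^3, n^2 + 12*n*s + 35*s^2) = n + 5*s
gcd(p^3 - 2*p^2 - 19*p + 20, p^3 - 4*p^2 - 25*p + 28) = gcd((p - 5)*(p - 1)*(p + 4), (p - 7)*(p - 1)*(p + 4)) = p^2 + 3*p - 4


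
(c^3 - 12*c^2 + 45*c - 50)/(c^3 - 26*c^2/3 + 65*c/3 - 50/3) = 3*(c - 5)/(3*c - 5)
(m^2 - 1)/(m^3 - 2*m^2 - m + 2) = 1/(m - 2)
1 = 1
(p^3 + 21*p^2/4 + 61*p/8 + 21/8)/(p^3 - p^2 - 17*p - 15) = (8*p^2 + 18*p + 7)/(8*(p^2 - 4*p - 5))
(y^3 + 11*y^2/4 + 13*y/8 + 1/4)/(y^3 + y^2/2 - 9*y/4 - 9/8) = (4*y^2 + 9*y + 2)/(4*y^2 - 9)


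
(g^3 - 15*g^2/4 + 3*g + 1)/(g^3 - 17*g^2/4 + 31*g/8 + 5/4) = 2*(g - 2)/(2*g - 5)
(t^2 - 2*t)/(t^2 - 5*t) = (t - 2)/(t - 5)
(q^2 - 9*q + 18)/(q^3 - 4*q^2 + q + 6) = (q - 6)/(q^2 - q - 2)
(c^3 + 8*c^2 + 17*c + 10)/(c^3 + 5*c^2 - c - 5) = (c + 2)/(c - 1)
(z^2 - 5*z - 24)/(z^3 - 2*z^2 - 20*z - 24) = (-z^2 + 5*z + 24)/(-z^3 + 2*z^2 + 20*z + 24)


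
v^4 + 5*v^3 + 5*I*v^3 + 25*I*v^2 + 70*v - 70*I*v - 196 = (v - 2)*(v + 7)*(v - 2*I)*(v + 7*I)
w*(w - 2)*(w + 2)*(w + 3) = w^4 + 3*w^3 - 4*w^2 - 12*w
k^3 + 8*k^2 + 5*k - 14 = (k - 1)*(k + 2)*(k + 7)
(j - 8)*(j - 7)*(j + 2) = j^3 - 13*j^2 + 26*j + 112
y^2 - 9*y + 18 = (y - 6)*(y - 3)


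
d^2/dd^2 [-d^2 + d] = -2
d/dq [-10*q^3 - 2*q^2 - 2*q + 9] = -30*q^2 - 4*q - 2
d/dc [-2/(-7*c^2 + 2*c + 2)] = 4*(1 - 7*c)/(-7*c^2 + 2*c + 2)^2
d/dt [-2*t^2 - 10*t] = -4*t - 10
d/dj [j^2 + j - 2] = 2*j + 1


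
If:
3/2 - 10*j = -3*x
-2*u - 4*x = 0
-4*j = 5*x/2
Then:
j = 15/148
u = 12/37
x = -6/37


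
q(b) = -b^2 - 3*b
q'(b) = -2*b - 3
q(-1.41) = 2.24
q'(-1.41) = -0.18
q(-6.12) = -19.09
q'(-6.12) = 9.24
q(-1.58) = 2.24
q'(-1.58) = 0.16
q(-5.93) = -17.37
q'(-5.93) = 8.86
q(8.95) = -106.95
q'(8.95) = -20.90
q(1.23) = -5.20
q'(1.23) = -5.46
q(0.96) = -3.80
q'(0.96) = -4.92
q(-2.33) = 1.56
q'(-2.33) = 1.66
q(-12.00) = -108.00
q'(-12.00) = 21.00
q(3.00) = -18.00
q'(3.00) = -9.00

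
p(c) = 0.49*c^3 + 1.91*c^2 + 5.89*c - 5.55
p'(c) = 1.47*c^2 + 3.82*c + 5.89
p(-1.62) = -12.16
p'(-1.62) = 3.56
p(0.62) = -1.05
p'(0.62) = 8.82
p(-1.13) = -10.47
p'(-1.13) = 3.45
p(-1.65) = -12.27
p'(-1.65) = 3.59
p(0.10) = -4.94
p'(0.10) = 6.29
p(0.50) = -2.07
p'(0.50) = 8.17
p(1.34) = 6.95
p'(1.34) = 13.65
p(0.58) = -1.40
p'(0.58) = 8.60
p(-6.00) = -77.97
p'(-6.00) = 35.89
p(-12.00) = -647.91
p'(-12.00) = 171.73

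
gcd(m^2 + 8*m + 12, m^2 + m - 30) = m + 6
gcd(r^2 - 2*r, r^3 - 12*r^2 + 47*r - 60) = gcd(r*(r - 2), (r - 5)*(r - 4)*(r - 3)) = 1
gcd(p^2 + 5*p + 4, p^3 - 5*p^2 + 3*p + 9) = p + 1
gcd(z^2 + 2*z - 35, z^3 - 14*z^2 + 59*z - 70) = z - 5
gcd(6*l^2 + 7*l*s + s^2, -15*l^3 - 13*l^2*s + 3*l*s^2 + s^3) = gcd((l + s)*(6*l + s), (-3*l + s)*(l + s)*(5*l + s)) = l + s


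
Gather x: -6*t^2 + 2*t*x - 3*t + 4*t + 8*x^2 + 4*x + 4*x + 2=-6*t^2 + t + 8*x^2 + x*(2*t + 8) + 2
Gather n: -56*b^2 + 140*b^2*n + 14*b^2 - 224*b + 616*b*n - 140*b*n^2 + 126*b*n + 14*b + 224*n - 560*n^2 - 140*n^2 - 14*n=-42*b^2 - 210*b + n^2*(-140*b - 700) + n*(140*b^2 + 742*b + 210)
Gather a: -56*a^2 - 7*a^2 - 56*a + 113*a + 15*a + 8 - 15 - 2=-63*a^2 + 72*a - 9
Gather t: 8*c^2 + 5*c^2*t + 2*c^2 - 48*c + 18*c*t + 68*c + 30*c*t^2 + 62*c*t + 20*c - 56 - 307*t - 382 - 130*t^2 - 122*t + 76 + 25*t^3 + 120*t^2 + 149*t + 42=10*c^2 + 40*c + 25*t^3 + t^2*(30*c - 10) + t*(5*c^2 + 80*c - 280) - 320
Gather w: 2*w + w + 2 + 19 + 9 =3*w + 30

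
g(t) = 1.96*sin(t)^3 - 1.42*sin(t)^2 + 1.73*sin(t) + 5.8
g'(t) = 5.88*sin(t)^2*cos(t) - 2.84*sin(t)*cos(t) + 1.73*cos(t)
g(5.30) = 2.25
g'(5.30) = 4.53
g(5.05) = 1.26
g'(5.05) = 3.19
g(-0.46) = 4.58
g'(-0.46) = 3.72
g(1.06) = 7.53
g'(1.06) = 1.82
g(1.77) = 7.98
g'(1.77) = -0.91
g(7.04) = 6.95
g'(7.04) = 1.86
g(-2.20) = 2.44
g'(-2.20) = -4.63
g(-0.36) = 4.93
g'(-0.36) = 3.24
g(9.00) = 6.41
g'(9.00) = -1.42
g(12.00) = 4.16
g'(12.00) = 4.17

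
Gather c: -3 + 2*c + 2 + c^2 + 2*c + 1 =c^2 + 4*c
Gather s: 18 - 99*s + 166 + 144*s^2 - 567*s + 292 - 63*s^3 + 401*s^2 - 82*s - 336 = -63*s^3 + 545*s^2 - 748*s + 140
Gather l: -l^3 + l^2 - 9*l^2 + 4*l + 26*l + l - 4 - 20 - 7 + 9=-l^3 - 8*l^2 + 31*l - 22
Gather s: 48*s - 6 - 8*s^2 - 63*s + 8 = -8*s^2 - 15*s + 2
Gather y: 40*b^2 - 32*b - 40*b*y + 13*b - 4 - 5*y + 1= 40*b^2 - 19*b + y*(-40*b - 5) - 3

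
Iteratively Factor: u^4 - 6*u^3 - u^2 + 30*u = (u - 5)*(u^3 - u^2 - 6*u) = (u - 5)*(u + 2)*(u^2 - 3*u) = u*(u - 5)*(u + 2)*(u - 3)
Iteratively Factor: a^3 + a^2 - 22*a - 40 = (a + 2)*(a^2 - a - 20) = (a + 2)*(a + 4)*(a - 5)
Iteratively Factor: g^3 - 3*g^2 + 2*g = (g - 2)*(g^2 - g) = (g - 2)*(g - 1)*(g)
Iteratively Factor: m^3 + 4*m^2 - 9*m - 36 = (m - 3)*(m^2 + 7*m + 12) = (m - 3)*(m + 4)*(m + 3)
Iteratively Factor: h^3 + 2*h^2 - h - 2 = (h - 1)*(h^2 + 3*h + 2) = (h - 1)*(h + 2)*(h + 1)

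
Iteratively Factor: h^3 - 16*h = (h + 4)*(h^2 - 4*h) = (h - 4)*(h + 4)*(h)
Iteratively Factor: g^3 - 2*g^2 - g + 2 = (g + 1)*(g^2 - 3*g + 2) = (g - 1)*(g + 1)*(g - 2)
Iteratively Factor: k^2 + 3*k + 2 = (k + 2)*(k + 1)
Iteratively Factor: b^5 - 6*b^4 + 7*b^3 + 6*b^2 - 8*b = (b)*(b^4 - 6*b^3 + 7*b^2 + 6*b - 8) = b*(b - 1)*(b^3 - 5*b^2 + 2*b + 8) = b*(b - 4)*(b - 1)*(b^2 - b - 2) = b*(b - 4)*(b - 1)*(b + 1)*(b - 2)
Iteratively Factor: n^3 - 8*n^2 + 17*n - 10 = (n - 5)*(n^2 - 3*n + 2) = (n - 5)*(n - 2)*(n - 1)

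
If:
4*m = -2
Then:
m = -1/2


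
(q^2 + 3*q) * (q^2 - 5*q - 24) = q^4 - 2*q^3 - 39*q^2 - 72*q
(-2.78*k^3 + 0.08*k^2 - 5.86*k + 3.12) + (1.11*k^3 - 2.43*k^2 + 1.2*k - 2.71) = -1.67*k^3 - 2.35*k^2 - 4.66*k + 0.41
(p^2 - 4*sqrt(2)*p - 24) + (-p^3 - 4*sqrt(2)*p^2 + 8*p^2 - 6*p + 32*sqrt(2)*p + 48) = -p^3 - 4*sqrt(2)*p^2 + 9*p^2 - 6*p + 28*sqrt(2)*p + 24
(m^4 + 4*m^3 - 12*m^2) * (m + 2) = m^5 + 6*m^4 - 4*m^3 - 24*m^2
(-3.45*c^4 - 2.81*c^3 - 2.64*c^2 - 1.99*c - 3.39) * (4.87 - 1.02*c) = 3.519*c^5 - 13.9353*c^4 - 10.9919*c^3 - 10.827*c^2 - 6.2335*c - 16.5093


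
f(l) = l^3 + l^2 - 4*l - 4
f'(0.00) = -4.00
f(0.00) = -4.00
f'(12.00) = 452.00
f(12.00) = 1820.00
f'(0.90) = 0.23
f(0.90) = -6.06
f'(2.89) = 26.84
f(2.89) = 16.93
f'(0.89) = 0.16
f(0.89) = -6.06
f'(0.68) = -1.25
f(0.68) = -5.94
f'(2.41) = 18.24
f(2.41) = 6.17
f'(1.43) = 4.99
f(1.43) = -4.75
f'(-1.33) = -1.35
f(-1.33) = 0.74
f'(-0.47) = -4.28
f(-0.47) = -2.00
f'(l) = 3*l^2 + 2*l - 4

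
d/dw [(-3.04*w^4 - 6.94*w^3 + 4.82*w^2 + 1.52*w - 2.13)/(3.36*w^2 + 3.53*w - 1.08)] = (-20.4288*w^5 - 55.512*w^4 - 35.8636*w^3 + 34.393*w^2 + 3.9024*w + 5.8773)/(11.2896*w^4 + 23.7216*w^3 + 5.2033*w^2 - 7.6248*w + 1.1664)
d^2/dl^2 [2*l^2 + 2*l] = 4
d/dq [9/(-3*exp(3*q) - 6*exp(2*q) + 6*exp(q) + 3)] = (9*exp(2*q) + 12*exp(q) - 6)*exp(q)/(exp(3*q) + 2*exp(2*q) - 2*exp(q) - 1)^2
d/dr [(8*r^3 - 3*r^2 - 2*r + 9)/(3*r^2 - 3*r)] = (8*r^4 - 16*r^3 + 5*r^2 - 18*r + 9)/(3*r^2*(r^2 - 2*r + 1))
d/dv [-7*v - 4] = -7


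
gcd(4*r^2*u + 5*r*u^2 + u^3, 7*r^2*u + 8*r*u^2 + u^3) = r*u + u^2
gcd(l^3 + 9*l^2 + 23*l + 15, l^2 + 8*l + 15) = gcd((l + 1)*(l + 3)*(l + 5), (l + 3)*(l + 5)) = l^2 + 8*l + 15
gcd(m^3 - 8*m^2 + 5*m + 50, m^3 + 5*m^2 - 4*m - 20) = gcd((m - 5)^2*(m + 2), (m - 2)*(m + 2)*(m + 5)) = m + 2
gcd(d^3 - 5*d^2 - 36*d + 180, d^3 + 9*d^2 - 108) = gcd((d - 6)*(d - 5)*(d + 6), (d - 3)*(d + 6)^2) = d + 6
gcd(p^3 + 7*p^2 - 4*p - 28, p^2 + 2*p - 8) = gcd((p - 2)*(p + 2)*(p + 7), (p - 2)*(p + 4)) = p - 2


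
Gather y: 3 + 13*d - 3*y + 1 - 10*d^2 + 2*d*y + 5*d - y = -10*d^2 + 18*d + y*(2*d - 4) + 4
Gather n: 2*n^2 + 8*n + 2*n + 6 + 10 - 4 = 2*n^2 + 10*n + 12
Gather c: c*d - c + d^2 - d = c*(d - 1) + d^2 - d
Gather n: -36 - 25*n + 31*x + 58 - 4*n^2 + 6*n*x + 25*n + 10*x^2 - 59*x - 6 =-4*n^2 + 6*n*x + 10*x^2 - 28*x + 16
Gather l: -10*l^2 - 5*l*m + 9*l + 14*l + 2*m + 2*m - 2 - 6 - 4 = -10*l^2 + l*(23 - 5*m) + 4*m - 12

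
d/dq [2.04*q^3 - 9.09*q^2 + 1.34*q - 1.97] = 6.12*q^2 - 18.18*q + 1.34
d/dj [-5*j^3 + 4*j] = 4 - 15*j^2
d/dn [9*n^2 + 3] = 18*n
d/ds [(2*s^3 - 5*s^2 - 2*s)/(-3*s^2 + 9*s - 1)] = (-6*s^4 + 36*s^3 - 57*s^2 + 10*s + 2)/(9*s^4 - 54*s^3 + 87*s^2 - 18*s + 1)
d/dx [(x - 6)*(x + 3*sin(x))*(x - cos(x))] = (x - 6)*(x + 3*sin(x))*(sin(x) + 1) + (x - 6)*(x - cos(x))*(3*cos(x) + 1) + (x + 3*sin(x))*(x - cos(x))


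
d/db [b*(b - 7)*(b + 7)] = 3*b^2 - 49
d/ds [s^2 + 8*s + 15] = 2*s + 8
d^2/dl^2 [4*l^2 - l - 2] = 8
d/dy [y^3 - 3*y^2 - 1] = 3*y*(y - 2)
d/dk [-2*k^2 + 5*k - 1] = 5 - 4*k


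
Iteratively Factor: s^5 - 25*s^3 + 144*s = (s - 4)*(s^4 + 4*s^3 - 9*s^2 - 36*s) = (s - 4)*(s + 3)*(s^3 + s^2 - 12*s) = (s - 4)*(s - 3)*(s + 3)*(s^2 + 4*s) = s*(s - 4)*(s - 3)*(s + 3)*(s + 4)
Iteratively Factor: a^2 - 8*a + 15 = (a - 5)*(a - 3)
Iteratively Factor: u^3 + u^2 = (u + 1)*(u^2) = u*(u + 1)*(u)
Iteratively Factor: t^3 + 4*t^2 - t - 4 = (t + 1)*(t^2 + 3*t - 4) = (t + 1)*(t + 4)*(t - 1)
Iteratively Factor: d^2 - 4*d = (d)*(d - 4)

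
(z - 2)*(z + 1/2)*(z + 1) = z^3 - z^2/2 - 5*z/2 - 1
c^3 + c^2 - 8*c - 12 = (c - 3)*(c + 2)^2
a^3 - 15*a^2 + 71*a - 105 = (a - 7)*(a - 5)*(a - 3)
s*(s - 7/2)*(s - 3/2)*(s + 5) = s^4 - 79*s^2/4 + 105*s/4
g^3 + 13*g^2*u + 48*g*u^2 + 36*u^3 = (g + u)*(g + 6*u)^2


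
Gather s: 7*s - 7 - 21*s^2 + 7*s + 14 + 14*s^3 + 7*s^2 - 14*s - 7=14*s^3 - 14*s^2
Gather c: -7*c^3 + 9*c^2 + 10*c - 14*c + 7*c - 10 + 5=-7*c^3 + 9*c^2 + 3*c - 5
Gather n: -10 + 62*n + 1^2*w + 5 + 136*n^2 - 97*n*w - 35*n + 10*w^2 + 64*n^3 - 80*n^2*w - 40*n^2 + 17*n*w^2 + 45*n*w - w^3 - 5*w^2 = 64*n^3 + n^2*(96 - 80*w) + n*(17*w^2 - 52*w + 27) - w^3 + 5*w^2 + w - 5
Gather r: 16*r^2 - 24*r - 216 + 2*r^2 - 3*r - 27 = 18*r^2 - 27*r - 243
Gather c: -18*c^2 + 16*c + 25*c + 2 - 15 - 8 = -18*c^2 + 41*c - 21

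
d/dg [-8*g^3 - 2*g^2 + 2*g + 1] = -24*g^2 - 4*g + 2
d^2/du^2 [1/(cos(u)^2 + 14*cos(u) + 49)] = 2*(7*cos(u) - cos(2*u) + 2)/(cos(u) + 7)^4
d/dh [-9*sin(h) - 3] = -9*cos(h)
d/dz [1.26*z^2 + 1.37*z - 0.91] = 2.52*z + 1.37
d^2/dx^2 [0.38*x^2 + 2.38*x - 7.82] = 0.760000000000000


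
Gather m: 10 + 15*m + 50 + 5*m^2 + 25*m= 5*m^2 + 40*m + 60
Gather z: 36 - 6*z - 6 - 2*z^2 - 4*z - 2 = -2*z^2 - 10*z + 28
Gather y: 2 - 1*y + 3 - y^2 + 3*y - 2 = -y^2 + 2*y + 3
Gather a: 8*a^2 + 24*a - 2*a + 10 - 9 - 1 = 8*a^2 + 22*a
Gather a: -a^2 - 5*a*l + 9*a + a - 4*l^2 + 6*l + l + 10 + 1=-a^2 + a*(10 - 5*l) - 4*l^2 + 7*l + 11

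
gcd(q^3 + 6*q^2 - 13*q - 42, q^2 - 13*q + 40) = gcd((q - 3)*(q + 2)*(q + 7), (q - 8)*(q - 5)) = 1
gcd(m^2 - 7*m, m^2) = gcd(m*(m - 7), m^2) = m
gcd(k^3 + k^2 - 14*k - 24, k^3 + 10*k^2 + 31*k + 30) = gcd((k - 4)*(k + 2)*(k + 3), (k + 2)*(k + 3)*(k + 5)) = k^2 + 5*k + 6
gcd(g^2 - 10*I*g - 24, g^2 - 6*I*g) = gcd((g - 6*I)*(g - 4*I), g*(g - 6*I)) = g - 6*I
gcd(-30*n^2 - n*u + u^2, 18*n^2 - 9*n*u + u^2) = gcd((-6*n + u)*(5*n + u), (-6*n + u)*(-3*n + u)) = -6*n + u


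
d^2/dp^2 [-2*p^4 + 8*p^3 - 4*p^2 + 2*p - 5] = -24*p^2 + 48*p - 8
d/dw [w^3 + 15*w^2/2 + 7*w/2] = 3*w^2 + 15*w + 7/2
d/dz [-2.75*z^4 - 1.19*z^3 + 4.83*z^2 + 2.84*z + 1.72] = -11.0*z^3 - 3.57*z^2 + 9.66*z + 2.84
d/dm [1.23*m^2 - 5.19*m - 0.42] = 2.46*m - 5.19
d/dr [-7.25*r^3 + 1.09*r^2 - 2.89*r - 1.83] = -21.75*r^2 + 2.18*r - 2.89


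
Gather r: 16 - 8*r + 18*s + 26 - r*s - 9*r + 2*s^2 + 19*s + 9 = r*(-s - 17) + 2*s^2 + 37*s + 51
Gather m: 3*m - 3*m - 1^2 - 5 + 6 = 0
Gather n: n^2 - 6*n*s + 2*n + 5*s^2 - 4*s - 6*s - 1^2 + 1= n^2 + n*(2 - 6*s) + 5*s^2 - 10*s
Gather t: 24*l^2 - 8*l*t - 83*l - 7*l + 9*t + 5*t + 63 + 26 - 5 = 24*l^2 - 90*l + t*(14 - 8*l) + 84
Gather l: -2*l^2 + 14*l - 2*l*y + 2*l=-2*l^2 + l*(16 - 2*y)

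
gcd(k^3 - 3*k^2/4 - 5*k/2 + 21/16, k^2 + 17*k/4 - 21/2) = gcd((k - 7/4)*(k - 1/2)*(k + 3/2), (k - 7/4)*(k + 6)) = k - 7/4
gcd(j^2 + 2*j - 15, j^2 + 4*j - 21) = j - 3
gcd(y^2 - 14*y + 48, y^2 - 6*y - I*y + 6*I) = y - 6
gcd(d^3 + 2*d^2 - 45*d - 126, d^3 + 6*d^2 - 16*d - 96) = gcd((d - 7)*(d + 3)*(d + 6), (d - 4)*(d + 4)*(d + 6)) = d + 6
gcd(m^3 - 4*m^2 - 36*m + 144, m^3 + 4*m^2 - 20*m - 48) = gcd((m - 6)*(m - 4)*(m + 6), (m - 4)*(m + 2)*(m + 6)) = m^2 + 2*m - 24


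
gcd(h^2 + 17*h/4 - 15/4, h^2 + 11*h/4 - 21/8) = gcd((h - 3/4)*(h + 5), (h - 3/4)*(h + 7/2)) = h - 3/4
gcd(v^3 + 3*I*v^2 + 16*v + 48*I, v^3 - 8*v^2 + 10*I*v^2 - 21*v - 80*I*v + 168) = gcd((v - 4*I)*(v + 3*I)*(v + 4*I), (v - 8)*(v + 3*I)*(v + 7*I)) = v + 3*I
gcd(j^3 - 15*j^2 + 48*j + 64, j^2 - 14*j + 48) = j - 8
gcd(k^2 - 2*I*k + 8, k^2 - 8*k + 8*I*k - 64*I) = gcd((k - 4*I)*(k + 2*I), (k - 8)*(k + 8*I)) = 1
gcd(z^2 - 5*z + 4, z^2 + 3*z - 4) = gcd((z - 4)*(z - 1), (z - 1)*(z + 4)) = z - 1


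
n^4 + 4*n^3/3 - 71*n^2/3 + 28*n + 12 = (n - 3)*(n - 2)*(n + 1/3)*(n + 6)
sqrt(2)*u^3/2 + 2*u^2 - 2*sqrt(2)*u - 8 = (u - 2)*(u + 2*sqrt(2))*(sqrt(2)*u/2 + sqrt(2))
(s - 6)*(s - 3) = s^2 - 9*s + 18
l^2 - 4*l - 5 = (l - 5)*(l + 1)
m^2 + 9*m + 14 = (m + 2)*(m + 7)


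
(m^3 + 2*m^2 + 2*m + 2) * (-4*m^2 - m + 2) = -4*m^5 - 9*m^4 - 8*m^3 - 6*m^2 + 2*m + 4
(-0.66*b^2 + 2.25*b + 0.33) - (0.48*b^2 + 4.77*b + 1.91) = -1.14*b^2 - 2.52*b - 1.58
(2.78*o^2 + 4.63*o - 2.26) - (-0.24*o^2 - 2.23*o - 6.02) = 3.02*o^2 + 6.86*o + 3.76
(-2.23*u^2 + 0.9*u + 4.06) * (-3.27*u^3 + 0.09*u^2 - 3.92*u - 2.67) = 7.2921*u^5 - 3.1437*u^4 - 4.4536*u^3 + 2.7915*u^2 - 18.3182*u - 10.8402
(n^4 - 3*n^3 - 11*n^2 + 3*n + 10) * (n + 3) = n^5 - 20*n^3 - 30*n^2 + 19*n + 30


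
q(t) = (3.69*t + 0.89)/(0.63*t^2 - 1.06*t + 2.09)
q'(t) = (1.06 - 1.26*t)*(3.69*t + 0.89)/(0.63*t^2 - 1.06*t + 2.09)^2 + 3.69/(0.63*t^2 - 1.06*t + 2.09)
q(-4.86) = -0.77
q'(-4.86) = -0.08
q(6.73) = 1.10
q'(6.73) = -0.19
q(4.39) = 1.78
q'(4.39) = -0.45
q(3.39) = 2.34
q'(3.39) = -0.66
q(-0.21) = 0.05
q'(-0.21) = 1.60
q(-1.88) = -0.96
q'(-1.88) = 0.06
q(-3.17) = -0.92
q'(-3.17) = -0.08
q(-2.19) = -0.97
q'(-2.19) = -0.00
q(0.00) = 0.43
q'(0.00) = 1.98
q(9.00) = 0.78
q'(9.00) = -0.10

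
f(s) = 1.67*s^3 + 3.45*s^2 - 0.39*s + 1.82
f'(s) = 5.01*s^2 + 6.9*s - 0.39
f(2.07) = 30.61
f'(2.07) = 35.36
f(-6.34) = -282.62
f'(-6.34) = 157.24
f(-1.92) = 3.47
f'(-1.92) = 4.83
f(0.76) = 4.25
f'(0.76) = 7.75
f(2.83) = 66.20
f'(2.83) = 59.26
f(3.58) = 121.26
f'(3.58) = 88.52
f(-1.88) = 3.65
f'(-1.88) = 4.35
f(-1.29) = 4.48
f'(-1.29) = -0.95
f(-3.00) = -11.05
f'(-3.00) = 24.00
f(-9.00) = -932.65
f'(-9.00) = 343.32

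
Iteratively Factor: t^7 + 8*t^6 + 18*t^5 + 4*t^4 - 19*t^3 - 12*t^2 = (t + 1)*(t^6 + 7*t^5 + 11*t^4 - 7*t^3 - 12*t^2) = t*(t + 1)*(t^5 + 7*t^4 + 11*t^3 - 7*t^2 - 12*t) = t*(t - 1)*(t + 1)*(t^4 + 8*t^3 + 19*t^2 + 12*t) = t^2*(t - 1)*(t + 1)*(t^3 + 8*t^2 + 19*t + 12) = t^2*(t - 1)*(t + 1)^2*(t^2 + 7*t + 12) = t^2*(t - 1)*(t + 1)^2*(t + 3)*(t + 4)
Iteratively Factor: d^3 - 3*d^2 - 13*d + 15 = (d + 3)*(d^2 - 6*d + 5) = (d - 5)*(d + 3)*(d - 1)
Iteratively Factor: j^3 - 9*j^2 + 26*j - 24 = (j - 2)*(j^2 - 7*j + 12) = (j - 4)*(j - 2)*(j - 3)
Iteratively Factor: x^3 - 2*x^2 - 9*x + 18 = (x + 3)*(x^2 - 5*x + 6) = (x - 2)*(x + 3)*(x - 3)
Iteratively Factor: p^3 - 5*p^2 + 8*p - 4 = (p - 1)*(p^2 - 4*p + 4) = (p - 2)*(p - 1)*(p - 2)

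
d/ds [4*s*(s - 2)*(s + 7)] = 12*s^2 + 40*s - 56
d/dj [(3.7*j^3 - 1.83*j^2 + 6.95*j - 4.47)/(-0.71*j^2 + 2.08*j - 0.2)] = (-2.627*j^4 + 15.392*j^3 - 1.0919*j^2 - 5.6154*j + 7.9076)/(0.5041*j^4 - 2.9536*j^3 + 4.6104*j^2 - 0.832*j + 0.04)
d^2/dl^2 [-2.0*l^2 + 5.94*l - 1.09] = -4.00000000000000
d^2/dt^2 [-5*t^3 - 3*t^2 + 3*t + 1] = -30*t - 6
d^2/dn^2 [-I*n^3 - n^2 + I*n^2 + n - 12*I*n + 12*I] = -6*I*n - 2 + 2*I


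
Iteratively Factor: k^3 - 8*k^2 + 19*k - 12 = (k - 1)*(k^2 - 7*k + 12) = (k - 4)*(k - 1)*(k - 3)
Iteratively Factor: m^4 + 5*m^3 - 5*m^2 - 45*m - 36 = (m - 3)*(m^3 + 8*m^2 + 19*m + 12) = (m - 3)*(m + 4)*(m^2 + 4*m + 3) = (m - 3)*(m + 3)*(m + 4)*(m + 1)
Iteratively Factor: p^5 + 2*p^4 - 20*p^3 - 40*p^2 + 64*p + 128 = (p - 4)*(p^4 + 6*p^3 + 4*p^2 - 24*p - 32) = (p - 4)*(p + 2)*(p^3 + 4*p^2 - 4*p - 16) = (p - 4)*(p + 2)^2*(p^2 + 2*p - 8) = (p - 4)*(p + 2)^2*(p + 4)*(p - 2)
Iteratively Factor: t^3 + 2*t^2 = (t + 2)*(t^2) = t*(t + 2)*(t)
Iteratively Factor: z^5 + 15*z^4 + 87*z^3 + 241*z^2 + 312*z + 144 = (z + 3)*(z^4 + 12*z^3 + 51*z^2 + 88*z + 48) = (z + 3)^2*(z^3 + 9*z^2 + 24*z + 16) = (z + 1)*(z + 3)^2*(z^2 + 8*z + 16) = (z + 1)*(z + 3)^2*(z + 4)*(z + 4)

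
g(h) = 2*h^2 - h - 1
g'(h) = 4*h - 1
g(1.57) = 2.36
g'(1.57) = 5.28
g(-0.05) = -0.94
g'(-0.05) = -1.20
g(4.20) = 30.08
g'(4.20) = 15.80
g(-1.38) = 4.19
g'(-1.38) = -6.52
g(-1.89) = 8.03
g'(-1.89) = -8.56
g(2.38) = 7.95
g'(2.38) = 8.52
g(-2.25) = 11.38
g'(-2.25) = -10.00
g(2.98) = 13.78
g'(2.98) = 10.92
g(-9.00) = 170.00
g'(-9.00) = -37.00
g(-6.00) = 77.00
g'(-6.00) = -25.00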